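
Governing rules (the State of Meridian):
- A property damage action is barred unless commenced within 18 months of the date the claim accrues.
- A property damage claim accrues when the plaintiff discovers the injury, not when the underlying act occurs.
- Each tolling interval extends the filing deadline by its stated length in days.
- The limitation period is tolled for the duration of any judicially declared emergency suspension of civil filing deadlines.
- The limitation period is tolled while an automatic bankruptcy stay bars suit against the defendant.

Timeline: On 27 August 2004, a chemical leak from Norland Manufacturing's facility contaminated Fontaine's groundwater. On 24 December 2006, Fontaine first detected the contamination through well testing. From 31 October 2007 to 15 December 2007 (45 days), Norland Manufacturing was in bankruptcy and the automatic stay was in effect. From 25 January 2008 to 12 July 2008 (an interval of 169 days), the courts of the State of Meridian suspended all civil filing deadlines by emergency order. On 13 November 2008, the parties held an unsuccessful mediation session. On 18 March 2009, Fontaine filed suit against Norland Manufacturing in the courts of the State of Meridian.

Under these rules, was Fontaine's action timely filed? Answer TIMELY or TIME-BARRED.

Accrual is tied to discovery, so the period began on 24 December 2006 rather than on 27 August 2004 when the act occurred.
Adding the 18 months base period to 24 December 2006 gives a deadline of 24 June 2008, before any tolling.
The period was tolled for 45 days by the automatic bankruptcy stay (31 October 2007 to 15 December 2007), pushing the deadline to 8 August 2008.
Because the emergency suspension of filing deadlines ran from 25 January 2008 to 12 July 2008, the deadline is extended by 169 days to 24 January 2009.
None of the other events listed affects the running of the period under the stated rules.
Filing on 18 March 2009 missed the 24 January 2009 deadline — the action is time-barred.

TIME-BARRED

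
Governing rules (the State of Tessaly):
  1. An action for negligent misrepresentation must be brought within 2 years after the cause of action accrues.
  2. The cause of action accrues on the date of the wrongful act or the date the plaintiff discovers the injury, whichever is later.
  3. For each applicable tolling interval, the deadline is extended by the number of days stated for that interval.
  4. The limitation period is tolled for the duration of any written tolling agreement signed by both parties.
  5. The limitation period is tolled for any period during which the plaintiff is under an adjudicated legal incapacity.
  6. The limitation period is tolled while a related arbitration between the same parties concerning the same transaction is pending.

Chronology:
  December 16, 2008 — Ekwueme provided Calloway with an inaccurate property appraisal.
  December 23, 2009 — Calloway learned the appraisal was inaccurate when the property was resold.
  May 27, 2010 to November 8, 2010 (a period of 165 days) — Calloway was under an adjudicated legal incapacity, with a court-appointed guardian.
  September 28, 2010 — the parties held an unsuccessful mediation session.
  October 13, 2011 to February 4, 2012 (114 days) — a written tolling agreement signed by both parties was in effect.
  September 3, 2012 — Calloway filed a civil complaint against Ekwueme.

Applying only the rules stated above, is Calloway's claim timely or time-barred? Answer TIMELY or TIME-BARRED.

The claim accrued on December 23, 2009 — the later of the December 16, 2008 act and the December 23, 2009 discovery.
Adding the 2 years base period to December 23, 2009 gives a deadline of December 23, 2011, before any tolling.
The plaintiff's legal incapacity from May 27, 2010 to November 8, 2010 tolled the period for 165 days, extending the deadline to June 5, 2012.
The period was tolled for 114 days by the written tolling agreement (October 13, 2011 to February 4, 2012), pushing the deadline to September 27, 2012.
The other events in the timeline have no effect on the limitation period under the stated rules.
Filing on September 3, 2012 beat the September 27, 2012 deadline — the action is timely.

TIMELY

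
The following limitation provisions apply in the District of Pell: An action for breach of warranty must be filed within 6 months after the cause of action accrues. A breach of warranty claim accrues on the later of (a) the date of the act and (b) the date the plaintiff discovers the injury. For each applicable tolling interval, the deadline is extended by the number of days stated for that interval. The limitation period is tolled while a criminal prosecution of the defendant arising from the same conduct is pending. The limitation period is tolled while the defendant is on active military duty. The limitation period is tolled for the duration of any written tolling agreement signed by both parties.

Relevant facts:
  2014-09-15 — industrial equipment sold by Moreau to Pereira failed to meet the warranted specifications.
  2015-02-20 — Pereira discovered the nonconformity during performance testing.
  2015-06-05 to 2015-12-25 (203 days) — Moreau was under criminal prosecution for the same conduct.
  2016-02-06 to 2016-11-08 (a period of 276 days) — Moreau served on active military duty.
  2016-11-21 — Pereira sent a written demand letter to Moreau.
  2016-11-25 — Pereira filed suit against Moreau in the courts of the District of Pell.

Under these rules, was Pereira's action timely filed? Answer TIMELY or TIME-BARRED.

TIMELY

The claim accrued on 2015-02-20 — the later of the 2014-09-15 act and the 2015-02-20 discovery.
Adding the 6 months base period to 2015-02-20 gives a deadline of 2015-08-20, before any tolling.
The pending criminal prosecution from 2015-06-05 to 2015-12-25 tolled the period for 203 days, extending the deadline to 2016-03-10.
The period was tolled for 276 days by the defendant's active military service (2016-02-06 to 2016-11-08), pushing the deadline to 2016-12-11.
The other events in the timeline have no effect on the limitation period under the stated rules.
The 2016-11-25 filing precedes the 2016-12-11 deadline; the claim is timely.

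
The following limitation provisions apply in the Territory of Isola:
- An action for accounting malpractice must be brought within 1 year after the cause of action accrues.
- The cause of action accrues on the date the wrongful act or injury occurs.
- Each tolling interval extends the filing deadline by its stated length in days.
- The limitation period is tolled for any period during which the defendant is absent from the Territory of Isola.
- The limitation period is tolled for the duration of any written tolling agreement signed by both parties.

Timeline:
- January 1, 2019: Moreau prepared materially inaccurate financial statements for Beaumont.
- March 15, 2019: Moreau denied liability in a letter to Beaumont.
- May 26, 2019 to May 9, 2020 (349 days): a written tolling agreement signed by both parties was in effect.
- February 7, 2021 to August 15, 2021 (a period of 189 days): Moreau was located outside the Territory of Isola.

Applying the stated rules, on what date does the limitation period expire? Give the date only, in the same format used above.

The cause of action accrued on January 1, 2019, the date of the act.
Adding the 1 year base period to January 1, 2019 gives a deadline of January 1, 2020, before any tolling.
The period was tolled for 349 days by the written tolling agreement (May 26, 2019 to May 9, 2020), pushing the deadline to December 15, 2020.
The defendant's absence from the jurisdiction starting February 7, 2021 came too late — the period had run on December 15, 2020 — and so does not extend the deadline.
Nothing else in the chronology tolls or restarts the period.

December 15, 2020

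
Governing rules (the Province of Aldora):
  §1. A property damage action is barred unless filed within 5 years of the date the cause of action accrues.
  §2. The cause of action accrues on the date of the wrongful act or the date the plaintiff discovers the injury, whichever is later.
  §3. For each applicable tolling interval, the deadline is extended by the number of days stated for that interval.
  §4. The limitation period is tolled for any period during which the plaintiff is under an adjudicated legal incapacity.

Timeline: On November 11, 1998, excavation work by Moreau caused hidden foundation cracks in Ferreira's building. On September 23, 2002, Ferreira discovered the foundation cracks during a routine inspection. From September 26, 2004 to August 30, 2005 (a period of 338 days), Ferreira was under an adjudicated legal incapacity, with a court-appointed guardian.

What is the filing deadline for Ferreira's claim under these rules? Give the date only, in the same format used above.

August 26, 2008

Because discovery on September 23, 2002 post-dates the November 11, 1998 act, accrual under the later-of rule falls on September 23, 2002.
The untolled deadline — 5 years after September 23, 2002 — is September 23, 2007.
Because the plaintiff's legal incapacity ran from September 26, 2004 to August 30, 2005, the deadline is extended by 338 days to August 26, 2008.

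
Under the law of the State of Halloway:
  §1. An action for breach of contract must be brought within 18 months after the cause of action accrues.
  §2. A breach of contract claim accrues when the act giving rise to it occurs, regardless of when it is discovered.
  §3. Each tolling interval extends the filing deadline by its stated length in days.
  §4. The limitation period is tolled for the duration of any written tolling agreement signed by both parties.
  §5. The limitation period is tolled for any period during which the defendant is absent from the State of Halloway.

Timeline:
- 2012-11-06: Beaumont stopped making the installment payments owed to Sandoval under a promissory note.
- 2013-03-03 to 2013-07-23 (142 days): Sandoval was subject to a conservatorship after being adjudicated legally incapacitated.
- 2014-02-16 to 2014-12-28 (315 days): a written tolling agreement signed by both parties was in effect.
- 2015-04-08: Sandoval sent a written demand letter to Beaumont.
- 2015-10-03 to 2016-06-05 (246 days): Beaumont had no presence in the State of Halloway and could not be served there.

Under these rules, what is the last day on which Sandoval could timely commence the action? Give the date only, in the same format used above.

2015-03-17

The claim accrued on 2012-11-06, when the wrongful act occurred.
18 months from 2012-11-06 is 2014-05-06.
The period was tolled for 315 days by the written tolling agreement (2014-02-16 to 2014-12-28), pushing the deadline to 2015-03-17.
The defendant's absence from the jurisdiction from 2015-10-03 to 2016-06-05 began after the period had already run on 2015-03-17, so it has no tolling effect.
Although the plaintiff's incapacity ran from 2013-03-03 to 2013-07-23, the stated rules do not make that a tolling event, so it is disregarded.
None of the other events listed affects the running of the period under the stated rules.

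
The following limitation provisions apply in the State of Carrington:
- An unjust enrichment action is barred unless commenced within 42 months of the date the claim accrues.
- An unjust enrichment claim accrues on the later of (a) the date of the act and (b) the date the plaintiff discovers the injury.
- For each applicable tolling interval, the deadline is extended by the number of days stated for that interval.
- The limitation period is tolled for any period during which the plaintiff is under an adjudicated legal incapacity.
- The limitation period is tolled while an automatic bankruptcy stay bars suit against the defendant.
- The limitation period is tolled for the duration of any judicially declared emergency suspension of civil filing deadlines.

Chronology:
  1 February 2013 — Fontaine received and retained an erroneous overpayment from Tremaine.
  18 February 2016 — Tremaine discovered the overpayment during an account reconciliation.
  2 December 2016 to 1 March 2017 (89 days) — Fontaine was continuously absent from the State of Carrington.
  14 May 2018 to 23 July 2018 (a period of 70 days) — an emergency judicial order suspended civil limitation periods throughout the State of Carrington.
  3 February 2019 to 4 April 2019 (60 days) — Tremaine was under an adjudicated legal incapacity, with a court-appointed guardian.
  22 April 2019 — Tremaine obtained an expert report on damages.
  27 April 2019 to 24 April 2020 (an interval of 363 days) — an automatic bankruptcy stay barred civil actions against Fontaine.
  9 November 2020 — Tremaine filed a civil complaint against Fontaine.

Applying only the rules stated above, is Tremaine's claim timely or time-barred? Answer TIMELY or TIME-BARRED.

Because discovery on 18 February 2016 post-dates the 1 February 2013 act, accrual under the later-of rule falls on 18 February 2016.
42 months from 18 February 2016 is 18 August 2019.
Because the emergency suspension of filing deadlines ran from 14 May 2018 to 23 July 2018, the deadline is extended by 70 days to 27 October 2019.
The plaintiff's legal incapacity from 3 February 2019 to 4 April 2019 tolled the period for 60 days, extending the deadline to 26 December 2019.
Because the automatic bankruptcy stay ran from 27 April 2019 to 24 April 2020, the deadline is extended by 363 days to 23 December 2020.
Although the defendant's absence ran from 2 December 2016 to 1 March 2017, the stated rules do not make that a tolling event, so it is disregarded.
The other events in the timeline have no effect on the limitation period under the stated rules.
The 9 November 2020 filing precedes the 23 December 2020 deadline; the claim is timely.

TIMELY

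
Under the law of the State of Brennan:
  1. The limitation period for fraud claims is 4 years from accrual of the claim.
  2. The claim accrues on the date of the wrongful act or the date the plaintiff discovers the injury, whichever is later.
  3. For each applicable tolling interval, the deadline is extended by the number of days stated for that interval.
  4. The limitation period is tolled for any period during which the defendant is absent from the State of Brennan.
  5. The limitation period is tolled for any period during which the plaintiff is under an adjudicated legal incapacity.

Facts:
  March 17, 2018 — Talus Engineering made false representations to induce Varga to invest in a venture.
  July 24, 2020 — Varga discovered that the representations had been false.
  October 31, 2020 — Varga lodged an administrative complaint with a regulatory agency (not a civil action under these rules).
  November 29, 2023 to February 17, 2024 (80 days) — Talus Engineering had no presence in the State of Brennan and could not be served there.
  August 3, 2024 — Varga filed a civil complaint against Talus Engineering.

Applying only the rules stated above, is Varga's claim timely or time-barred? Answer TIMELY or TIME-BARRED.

Because discovery on July 24, 2020 post-dates the March 17, 2018 act, accrual under the later-of rule falls on July 24, 2020.
4 years from July 24, 2020 is July 24, 2024.
The period was tolled for 80 days by the defendant's absence from the jurisdiction (November 29, 2023 to February 17, 2024), pushing the deadline to October 12, 2024.
The other events in the timeline have no effect on the limitation period under the stated rules.
The August 3, 2024 filing precedes the October 12, 2024 deadline; the claim is timely.

TIMELY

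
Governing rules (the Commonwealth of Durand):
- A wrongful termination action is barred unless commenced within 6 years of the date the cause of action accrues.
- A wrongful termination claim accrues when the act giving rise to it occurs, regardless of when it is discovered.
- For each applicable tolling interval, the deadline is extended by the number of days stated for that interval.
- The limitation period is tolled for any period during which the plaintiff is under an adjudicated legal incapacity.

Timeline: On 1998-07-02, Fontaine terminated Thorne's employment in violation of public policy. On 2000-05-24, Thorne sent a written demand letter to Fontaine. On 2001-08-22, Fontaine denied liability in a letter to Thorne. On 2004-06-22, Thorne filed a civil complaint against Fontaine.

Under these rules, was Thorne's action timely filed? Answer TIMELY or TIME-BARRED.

TIMELY

The claim accrued on 1998-07-02, when the wrongful act occurred.
The untolled deadline — 6 years after 1998-07-02 — is 2004-07-02.
None of the other events listed affects the running of the period under the stated rules.
The 2004-06-22 filing precedes the 2004-07-02 deadline; the claim is timely.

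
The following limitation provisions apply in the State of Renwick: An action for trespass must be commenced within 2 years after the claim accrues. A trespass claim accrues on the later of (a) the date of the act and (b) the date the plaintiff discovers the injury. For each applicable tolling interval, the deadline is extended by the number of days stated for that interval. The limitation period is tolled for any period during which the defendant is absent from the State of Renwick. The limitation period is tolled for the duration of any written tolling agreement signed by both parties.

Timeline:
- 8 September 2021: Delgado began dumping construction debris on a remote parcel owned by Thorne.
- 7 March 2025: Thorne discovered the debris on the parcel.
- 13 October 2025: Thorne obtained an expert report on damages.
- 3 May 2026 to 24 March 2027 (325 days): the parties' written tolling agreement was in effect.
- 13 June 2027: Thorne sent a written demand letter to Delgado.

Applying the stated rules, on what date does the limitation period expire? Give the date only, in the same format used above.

26 January 2028

Because discovery on 7 March 2025 post-dates the 8 September 2021 act, accrual under the later-of rule falls on 7 March 2025.
Adding the 2 years base period to 7 March 2025 gives a deadline of 7 March 2027, before any tolling.
The period was tolled for 325 days by the written tolling agreement (3 May 2026 to 24 March 2027), pushing the deadline to 26 January 2028.
The other events in the timeline have no effect on the limitation period under the stated rules.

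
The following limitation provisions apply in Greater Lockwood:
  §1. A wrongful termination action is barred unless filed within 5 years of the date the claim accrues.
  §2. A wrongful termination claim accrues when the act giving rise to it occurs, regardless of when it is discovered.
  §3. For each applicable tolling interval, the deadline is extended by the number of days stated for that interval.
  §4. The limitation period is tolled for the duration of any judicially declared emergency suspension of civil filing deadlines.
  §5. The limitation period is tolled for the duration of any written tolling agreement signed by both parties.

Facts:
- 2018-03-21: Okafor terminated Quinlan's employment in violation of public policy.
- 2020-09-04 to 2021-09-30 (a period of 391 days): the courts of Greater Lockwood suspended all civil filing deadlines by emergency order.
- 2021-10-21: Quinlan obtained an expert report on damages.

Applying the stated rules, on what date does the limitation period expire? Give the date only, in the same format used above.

The claim accrued on 2018-03-21, when the wrongful act occurred.
The untolled deadline — 5 years after 2018-03-21 — is 2023-03-21.
Because the emergency suspension of filing deadlines ran from 2020-09-04 to 2021-09-30, the deadline is extended by 391 days to 2024-04-15.
The other events in the timeline have no effect on the limitation period under the stated rules.

2024-04-15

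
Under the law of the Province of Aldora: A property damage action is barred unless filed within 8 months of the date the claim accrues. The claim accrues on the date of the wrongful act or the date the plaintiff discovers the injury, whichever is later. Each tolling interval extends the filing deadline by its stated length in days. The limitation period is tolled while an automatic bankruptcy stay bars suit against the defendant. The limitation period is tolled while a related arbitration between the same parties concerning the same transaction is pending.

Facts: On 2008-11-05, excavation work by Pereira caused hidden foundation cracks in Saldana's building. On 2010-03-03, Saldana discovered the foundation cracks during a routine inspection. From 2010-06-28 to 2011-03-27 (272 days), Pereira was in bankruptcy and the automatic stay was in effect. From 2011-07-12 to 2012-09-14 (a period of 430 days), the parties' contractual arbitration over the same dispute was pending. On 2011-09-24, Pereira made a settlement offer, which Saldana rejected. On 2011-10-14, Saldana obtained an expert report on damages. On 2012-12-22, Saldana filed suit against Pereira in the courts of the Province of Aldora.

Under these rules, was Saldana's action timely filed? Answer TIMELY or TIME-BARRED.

The claim accrued on 2010-03-03 — the later of the 2008-11-05 act and the 2010-03-03 discovery.
8 months from 2010-03-03 is 2010-11-03.
The automatic bankruptcy stay from 2010-06-28 to 2011-03-27 tolled the period for 272 days, extending the deadline to 2011-08-02.
Because the pending related arbitration ran from 2011-07-12 to 2012-09-14, the deadline is extended by 430 days to 2012-10-05.
The other events in the timeline have no effect on the limitation period under the stated rules.
The 2012-12-22 filing falls after the 2012-10-05 deadline; the claim is time-barred.

TIME-BARRED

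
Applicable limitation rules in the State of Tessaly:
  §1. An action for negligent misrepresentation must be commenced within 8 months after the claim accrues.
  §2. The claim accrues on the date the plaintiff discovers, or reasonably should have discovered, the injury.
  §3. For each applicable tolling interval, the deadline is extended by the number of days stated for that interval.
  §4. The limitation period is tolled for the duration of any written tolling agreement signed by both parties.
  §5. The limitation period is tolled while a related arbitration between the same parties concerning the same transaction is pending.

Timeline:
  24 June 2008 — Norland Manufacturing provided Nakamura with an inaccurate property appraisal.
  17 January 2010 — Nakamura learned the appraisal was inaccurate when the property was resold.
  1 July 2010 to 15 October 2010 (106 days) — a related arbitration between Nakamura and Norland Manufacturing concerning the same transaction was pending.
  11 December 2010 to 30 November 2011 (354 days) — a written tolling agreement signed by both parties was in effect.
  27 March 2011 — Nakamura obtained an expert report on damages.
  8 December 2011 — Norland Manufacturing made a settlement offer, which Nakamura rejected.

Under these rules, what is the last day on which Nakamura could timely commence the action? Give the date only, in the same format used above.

Under the discovery rule, the claim accrued on 17 January 2010, when Nakamura discovered the injury — not on the 24 June 2008 date of the underlying act.
8 months from 17 January 2010 is 17 September 2010.
The period was tolled for 106 days by the pending related arbitration (1 July 2010 to 15 October 2010), pushing the deadline to 1 January 2011.
The written tolling agreement from 11 December 2010 to 30 November 2011 tolled the period for 354 days, extending the deadline to 21 December 2011.
The other events in the timeline have no effect on the limitation period under the stated rules.

21 December 2011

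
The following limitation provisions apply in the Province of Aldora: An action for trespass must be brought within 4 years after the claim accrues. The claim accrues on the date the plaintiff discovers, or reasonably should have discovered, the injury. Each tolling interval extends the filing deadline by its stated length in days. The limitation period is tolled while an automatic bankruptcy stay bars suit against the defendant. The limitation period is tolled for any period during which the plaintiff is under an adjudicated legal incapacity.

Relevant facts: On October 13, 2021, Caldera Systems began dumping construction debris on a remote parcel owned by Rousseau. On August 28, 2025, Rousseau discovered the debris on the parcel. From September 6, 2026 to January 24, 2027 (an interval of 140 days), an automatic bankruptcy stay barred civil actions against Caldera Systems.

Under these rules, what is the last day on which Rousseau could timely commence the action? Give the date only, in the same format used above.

The claim did not accrue until Rousseau discovered the injury on August 28, 2025; the October 13, 2021 act date does not start the clock under the stated rule.
The untolled deadline — 4 years after August 28, 2025 — is August 28, 2029.
The period was tolled for 140 days by the automatic bankruptcy stay (September 6, 2026 to January 24, 2027), pushing the deadline to January 15, 2030.

January 15, 2030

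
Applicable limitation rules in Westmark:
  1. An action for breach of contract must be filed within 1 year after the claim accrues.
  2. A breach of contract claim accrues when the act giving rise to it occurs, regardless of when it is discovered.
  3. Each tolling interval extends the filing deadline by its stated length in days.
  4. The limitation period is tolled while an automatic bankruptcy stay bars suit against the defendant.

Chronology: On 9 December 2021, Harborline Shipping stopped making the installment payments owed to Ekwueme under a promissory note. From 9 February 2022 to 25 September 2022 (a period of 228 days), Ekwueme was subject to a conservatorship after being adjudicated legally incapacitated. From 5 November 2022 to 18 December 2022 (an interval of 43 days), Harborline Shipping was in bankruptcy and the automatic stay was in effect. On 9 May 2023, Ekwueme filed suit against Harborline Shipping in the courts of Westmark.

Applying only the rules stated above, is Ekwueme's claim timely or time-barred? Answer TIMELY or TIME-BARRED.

The claim accrued on 9 December 2021, the date of the act.
1 year from 9 December 2021 is 9 December 2022.
The automatic bankruptcy stay from 5 November 2022 to 18 December 2022 tolled the period for 43 days, extending the deadline to 21 January 2023.
The plaintiff's legal incapacity from 9 February 2022 to 25 September 2022 does not toll the period, because no stated rule makes the plaintiff's incapacity a tolling event.
Ekwueme filed on 9 May 2023, after the 21 January 2023 deadline, so the action is time-barred.

TIME-BARRED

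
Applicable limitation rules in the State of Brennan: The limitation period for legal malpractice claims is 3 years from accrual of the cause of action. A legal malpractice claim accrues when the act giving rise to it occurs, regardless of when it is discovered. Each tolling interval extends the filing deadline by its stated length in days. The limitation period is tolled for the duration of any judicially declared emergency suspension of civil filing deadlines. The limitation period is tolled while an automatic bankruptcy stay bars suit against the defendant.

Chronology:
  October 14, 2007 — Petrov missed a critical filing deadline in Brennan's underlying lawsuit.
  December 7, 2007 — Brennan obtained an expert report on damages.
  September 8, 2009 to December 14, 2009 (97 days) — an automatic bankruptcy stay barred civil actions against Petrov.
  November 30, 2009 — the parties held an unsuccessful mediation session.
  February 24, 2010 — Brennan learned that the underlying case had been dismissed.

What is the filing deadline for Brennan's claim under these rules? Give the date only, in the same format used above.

January 19, 2011

The claim accrued on October 14, 2007, when the wrongful act occurred; under the stated occurrence rule the February 24, 2010 discovery does not delay accrual.
The untolled deadline — 3 years after October 14, 2007 — is October 14, 2010.
The period was tolled for 97 days by the automatic bankruptcy stay (September 8, 2009 to December 14, 2009), pushing the deadline to January 19, 2011.
Nothing else in the chronology tolls or restarts the period.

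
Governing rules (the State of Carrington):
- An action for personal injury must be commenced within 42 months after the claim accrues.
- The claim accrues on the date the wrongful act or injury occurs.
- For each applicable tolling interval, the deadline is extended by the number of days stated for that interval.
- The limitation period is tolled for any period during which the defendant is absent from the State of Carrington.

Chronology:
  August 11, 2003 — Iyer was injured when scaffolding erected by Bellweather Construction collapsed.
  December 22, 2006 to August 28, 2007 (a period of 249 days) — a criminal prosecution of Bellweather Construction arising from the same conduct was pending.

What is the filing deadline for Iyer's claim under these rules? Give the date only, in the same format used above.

February 11, 2007

The limitation period began to run on August 11, 2003.
The untolled deadline — 42 months after August 11, 2003 — is February 11, 2007.
No stated provision tolls the period for a criminal prosecution, so the interval from December 22, 2006 to August 28, 2007 has no effect on the deadline.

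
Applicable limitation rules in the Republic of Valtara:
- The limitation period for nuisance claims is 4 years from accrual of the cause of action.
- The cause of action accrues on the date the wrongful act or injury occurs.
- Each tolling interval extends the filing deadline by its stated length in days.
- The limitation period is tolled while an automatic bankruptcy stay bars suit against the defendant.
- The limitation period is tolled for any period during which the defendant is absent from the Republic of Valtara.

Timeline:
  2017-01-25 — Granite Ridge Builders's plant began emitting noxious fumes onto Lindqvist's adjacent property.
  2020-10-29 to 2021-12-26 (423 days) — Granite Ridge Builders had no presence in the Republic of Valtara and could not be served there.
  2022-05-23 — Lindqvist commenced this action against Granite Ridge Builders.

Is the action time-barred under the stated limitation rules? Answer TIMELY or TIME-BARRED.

TIME-BARRED

The claim accrued on 2017-01-25, when the wrongful act occurred.
4 years from 2017-01-25 is 2021-01-25.
Because the defendant's absence from the jurisdiction ran from 2020-10-29 to 2021-12-26, the deadline is extended by 423 days to 2022-03-24.
The 2022-05-23 filing falls after the 2022-03-24 deadline; the claim is time-barred.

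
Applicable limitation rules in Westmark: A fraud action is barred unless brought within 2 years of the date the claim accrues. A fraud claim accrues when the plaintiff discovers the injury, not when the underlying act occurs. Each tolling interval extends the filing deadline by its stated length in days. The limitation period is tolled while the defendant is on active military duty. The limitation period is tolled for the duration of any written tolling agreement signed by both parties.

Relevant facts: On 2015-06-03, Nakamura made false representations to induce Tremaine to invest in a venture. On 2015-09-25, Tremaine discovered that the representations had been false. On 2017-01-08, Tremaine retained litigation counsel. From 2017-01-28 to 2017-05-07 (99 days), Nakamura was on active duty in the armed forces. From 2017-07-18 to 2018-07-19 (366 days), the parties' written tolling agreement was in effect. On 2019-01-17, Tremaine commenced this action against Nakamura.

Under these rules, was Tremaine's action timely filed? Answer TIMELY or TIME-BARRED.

Accrual is tied to discovery, so the period began on 2015-09-25 rather than on 2015-06-03 when the act occurred.
2 years from 2015-09-25 is 2017-09-25.
The defendant's active military service from 2017-01-28 to 2017-05-07 tolled the period for 99 days, extending the deadline to 2018-01-02.
The written tolling agreement from 2017-07-18 to 2018-07-19 tolled the period for 366 days, extending the deadline to 2019-01-03.
None of the other events listed affects the running of the period under the stated rules.
The 2019-01-17 filing falls after the 2019-01-03 deadline; the claim is time-barred.

TIME-BARRED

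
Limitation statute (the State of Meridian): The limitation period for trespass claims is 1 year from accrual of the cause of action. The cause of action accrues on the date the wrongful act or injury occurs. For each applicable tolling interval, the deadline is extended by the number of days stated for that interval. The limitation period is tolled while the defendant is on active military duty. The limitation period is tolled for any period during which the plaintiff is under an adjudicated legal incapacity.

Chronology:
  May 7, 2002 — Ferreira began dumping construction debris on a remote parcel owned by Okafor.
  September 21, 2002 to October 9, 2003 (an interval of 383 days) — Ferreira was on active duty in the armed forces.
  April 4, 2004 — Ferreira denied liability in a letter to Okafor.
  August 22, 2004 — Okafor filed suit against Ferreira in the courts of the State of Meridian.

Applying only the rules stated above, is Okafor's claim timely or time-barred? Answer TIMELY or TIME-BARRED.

TIME-BARRED

The limitation period began to run on May 7, 2002.
Adding the 1 year base period to May 7, 2002 gives a deadline of May 7, 2003, before any tolling.
The period was tolled for 383 days by the defendant's active military service (September 21, 2002 to October 9, 2003), pushing the deadline to May 24, 2004.
Nothing else in the chronology tolls or restarts the period.
Filing on August 22, 2004 missed the May 24, 2004 deadline — the action is time-barred.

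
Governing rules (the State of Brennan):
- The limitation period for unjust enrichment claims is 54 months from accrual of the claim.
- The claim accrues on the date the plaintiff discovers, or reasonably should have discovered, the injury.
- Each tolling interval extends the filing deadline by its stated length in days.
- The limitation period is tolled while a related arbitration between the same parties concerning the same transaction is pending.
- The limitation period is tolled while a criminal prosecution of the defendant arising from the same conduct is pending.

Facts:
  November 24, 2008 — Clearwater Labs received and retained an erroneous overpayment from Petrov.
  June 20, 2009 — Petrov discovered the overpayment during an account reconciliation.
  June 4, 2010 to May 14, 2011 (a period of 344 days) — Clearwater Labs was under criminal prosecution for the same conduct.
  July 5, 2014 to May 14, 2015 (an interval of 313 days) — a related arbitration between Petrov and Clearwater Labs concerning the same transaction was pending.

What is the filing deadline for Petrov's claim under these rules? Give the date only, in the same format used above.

October 8, 2015

The claim did not accrue until Petrov discovered the injury on June 20, 2009; the November 24, 2008 act date does not start the clock under the stated rule.
54 months from June 20, 2009 is December 20, 2013.
The pending criminal prosecution from June 4, 2010 to May 14, 2011 tolled the period for 344 days, extending the deadline to November 29, 2014.
The period was tolled for 313 days by the pending related arbitration (July 5, 2014 to May 14, 2015), pushing the deadline to October 8, 2015.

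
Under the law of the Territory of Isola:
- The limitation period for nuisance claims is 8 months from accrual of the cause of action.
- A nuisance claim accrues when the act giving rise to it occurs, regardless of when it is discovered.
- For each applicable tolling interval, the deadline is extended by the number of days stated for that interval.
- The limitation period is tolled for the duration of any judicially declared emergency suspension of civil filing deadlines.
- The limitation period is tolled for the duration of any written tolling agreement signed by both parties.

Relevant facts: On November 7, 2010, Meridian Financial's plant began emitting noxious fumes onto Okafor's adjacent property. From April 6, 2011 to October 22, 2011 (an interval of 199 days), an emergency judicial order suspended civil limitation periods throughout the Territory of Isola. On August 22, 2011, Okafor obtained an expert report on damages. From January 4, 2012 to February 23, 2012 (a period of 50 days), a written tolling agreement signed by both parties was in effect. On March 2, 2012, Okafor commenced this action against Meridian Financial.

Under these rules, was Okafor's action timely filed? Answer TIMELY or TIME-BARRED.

TIMELY

The cause of action accrued on November 7, 2010, the date of the act.
8 months from November 7, 2010 is July 7, 2011.
Because the emergency suspension of filing deadlines ran from April 6, 2011 to October 22, 2011, the deadline is extended by 199 days to January 22, 2012.
The period was tolled for 50 days by the written tolling agreement (January 4, 2012 to February 23, 2012), pushing the deadline to March 12, 2012.
None of the other events listed affects the running of the period under the stated rules.
Okafor filed on March 2, 2012, before the March 12, 2012 deadline, so the action is timely.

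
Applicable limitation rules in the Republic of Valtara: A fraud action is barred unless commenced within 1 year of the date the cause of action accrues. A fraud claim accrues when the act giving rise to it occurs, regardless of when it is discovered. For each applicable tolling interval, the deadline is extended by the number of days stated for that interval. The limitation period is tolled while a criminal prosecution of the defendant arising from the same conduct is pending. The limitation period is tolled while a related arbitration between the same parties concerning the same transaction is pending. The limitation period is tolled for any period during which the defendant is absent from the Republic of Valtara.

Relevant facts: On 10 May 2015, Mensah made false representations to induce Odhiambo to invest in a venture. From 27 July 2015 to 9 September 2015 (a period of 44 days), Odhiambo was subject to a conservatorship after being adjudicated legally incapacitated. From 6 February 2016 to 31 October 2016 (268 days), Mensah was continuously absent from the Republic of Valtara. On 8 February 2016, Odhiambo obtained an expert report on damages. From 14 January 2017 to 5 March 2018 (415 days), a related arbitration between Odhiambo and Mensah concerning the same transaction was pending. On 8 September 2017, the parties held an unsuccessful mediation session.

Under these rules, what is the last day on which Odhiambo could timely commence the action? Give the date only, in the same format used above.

24 March 2018

The cause of action accrued on 10 May 2015, the date of the act.
The untolled deadline — 1 year after 10 May 2015 — is 10 May 2016.
The defendant's absence from the jurisdiction from 6 February 2016 to 31 October 2016 tolled the period for 268 days, extending the deadline to 2 February 2017.
Because the pending related arbitration ran from 14 January 2017 to 5 March 2018, the deadline is extended by 415 days to 24 March 2018.
No stated provision tolls the period for the plaintiff's incapacity, so the interval from 27 July 2015 to 9 September 2015 has no effect on the deadline.
The other events in the timeline have no effect on the limitation period under the stated rules.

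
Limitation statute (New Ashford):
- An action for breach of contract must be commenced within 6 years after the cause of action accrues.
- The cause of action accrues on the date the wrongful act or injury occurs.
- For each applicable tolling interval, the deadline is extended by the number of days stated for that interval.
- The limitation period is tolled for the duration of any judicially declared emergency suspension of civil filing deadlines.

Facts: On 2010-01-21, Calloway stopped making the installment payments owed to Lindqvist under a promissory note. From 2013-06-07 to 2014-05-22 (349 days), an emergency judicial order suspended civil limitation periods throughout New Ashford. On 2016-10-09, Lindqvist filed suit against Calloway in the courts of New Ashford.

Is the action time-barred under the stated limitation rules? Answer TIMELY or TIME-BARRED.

The limitation period began to run on 2010-01-21.
6 years from 2010-01-21 is 2016-01-21.
The period was tolled for 349 days by the emergency suspension of filing deadlines (2013-06-07 to 2014-05-22), pushing the deadline to 2017-01-04.
The 2016-10-09 filing precedes the 2017-01-04 deadline; the claim is timely.

TIMELY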